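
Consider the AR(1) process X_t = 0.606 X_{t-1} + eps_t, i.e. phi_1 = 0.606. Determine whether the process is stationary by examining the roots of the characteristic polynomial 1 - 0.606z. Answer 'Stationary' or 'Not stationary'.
\text{Stationary}

The AR(p) characteristic polynomial is P(z) = 1 - 0.606z.
Stationarity requires all roots to lie outside the unit circle, i.e. |z| > 1 for every root.
This is linear in z: 1 + (-0.606) z = 0  =>  z = -1/(-0.606) = 1.650165,  |z| = 1.650165.
Moduli of all roots: 1.6502.
All moduli strictly greater than 1? Yes.
Verdict: Stationary.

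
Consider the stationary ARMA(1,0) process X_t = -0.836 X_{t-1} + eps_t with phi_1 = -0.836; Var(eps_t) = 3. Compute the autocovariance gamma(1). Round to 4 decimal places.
\gamma(1) = -8.3293

Multiply the model equation by X_{t-k} and take expectations. With theta_0 = psi_0 = 1 and psi_j the MA(infinity) weights, this gives
  gamma(k) - sum_i phi_i gamma(k-i) = c_k,
  c_k = sigma^2 * sum_{j=k..q} theta_j psi_{j-k}   (c_k = 0 for k > q),
using gamma(-m) = gamma(m).
Pure AR (q = 0): c_0 = sigma^2 = 3, c_k = 0 for k >= 1.
Equations for k = 0 and k = 1 (AR order 1):
  gamma(0) = phi_1 gamma(1) + c_0
  gamma(1) = phi_1 gamma(0) + c_1
Substituting the second into the first: gamma(0) (1 - phi_1^2) = c_0 + phi_1 c_1, so
  gamma(0) = c_0 / (1 - phi_1^2) = 3 / (1 - (-0.836)^2) = 3 / 0.301104 = 9.963335.
  gamma(1) = phi_1 gamma(0) = (-0.836)(9.963335) = -8.329348.
Therefore gamma(1) = -8.3293 (to 4 decimal places).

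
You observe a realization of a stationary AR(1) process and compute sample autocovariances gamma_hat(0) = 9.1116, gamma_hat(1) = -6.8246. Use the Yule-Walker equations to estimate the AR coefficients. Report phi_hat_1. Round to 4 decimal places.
\hat\phi_{1} = -0.7490

The Yule-Walker equations for an AR(p) process read, in matrix form,
  Gamma_p phi = r_p,   with   (Gamma_p)_{ij} = gamma(|i - j|),
                       (r_p)_i = gamma(i),   i,j = 1..p.
Substitute the sample gammas (Toeplitz matrix and right-hand side of size 1):
  Gamma_p = [[9.1116]]
  r_p     = [-6.8246]
With p = 1 this is the single equation gamma(0) phi_1 = gamma(1):
  phi_hat_1 = gamma(1) / gamma(0) = -6.8246 / 9.1116 = -0.7490.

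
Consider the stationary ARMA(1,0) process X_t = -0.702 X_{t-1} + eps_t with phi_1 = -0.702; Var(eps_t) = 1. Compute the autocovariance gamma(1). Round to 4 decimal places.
\gamma(1) = -1.3841

Multiply the model equation by X_{t-k} and take expectations. With theta_0 = psi_0 = 1 and psi_j the MA(infinity) weights, this gives
  gamma(k) - sum_i phi_i gamma(k-i) = c_k,
  c_k = sigma^2 * sum_{j=k..q} theta_j psi_{j-k}   (c_k = 0 for k > q),
using gamma(-m) = gamma(m).
Pure AR (q = 0): c_0 = sigma^2 = 1, c_k = 0 for k >= 1.
Equations for k = 0 and k = 1 (AR order 1):
  gamma(0) = phi_1 gamma(1) + c_0
  gamma(1) = phi_1 gamma(0) + c_1
Substituting the second into the first: gamma(0) (1 - phi_1^2) = c_0 + phi_1 c_1, so
  gamma(0) = c_0 / (1 - phi_1^2) = 1 / (1 - (-0.702)^2) = 1 / 0.507196 = 1.971624.
  gamma(1) = phi_1 gamma(0) = (-0.702)(1.971624) = -1.38408.
Therefore gamma(1) = -1.3841 (to 4 decimal places).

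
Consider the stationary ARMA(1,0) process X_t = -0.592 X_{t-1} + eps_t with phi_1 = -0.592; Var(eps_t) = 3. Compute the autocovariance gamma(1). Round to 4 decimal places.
\gamma(1) = -2.7343

Multiply the model equation by X_{t-k} and take expectations. With theta_0 = psi_0 = 1 and psi_j the MA(infinity) weights, this gives
  gamma(k) - sum_i phi_i gamma(k-i) = c_k,
  c_k = sigma^2 * sum_{j=k..q} theta_j psi_{j-k}   (c_k = 0 for k > q),
using gamma(-m) = gamma(m).
Pure AR (q = 0): c_0 = sigma^2 = 3, c_k = 0 for k >= 1.
Equations for k = 0 and k = 1 (AR order 1):
  gamma(0) = phi_1 gamma(1) + c_0
  gamma(1) = phi_1 gamma(0) + c_1
Substituting the second into the first: gamma(0) (1 - phi_1^2) = c_0 + phi_1 c_1, so
  gamma(0) = c_0 / (1 - phi_1^2) = 3 / (1 - (-0.592)^2) = 3 / 0.649536 = 4.618682.
  gamma(1) = phi_1 gamma(0) = (-0.592)(4.618682) = -2.73426.
Therefore gamma(1) = -2.7343 (to 4 decimal places).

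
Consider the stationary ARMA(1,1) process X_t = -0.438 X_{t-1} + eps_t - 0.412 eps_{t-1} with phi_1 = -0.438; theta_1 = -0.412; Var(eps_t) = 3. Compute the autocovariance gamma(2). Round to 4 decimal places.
\gamma(2) = 1.6314

Multiply the model equation by X_{t-k} and take expectations. With theta_0 = psi_0 = 1 and psi_j the MA(infinity) weights, this gives
  gamma(k) - sum_i phi_i gamma(k-i) = c_k,
  c_k = sigma^2 * sum_{j=k..q} theta_j psi_{j-k}   (c_k = 0 for k > q),
using gamma(-m) = gamma(m).
psi-weights needed (psi_j = theta_j + sum_i phi_i psi_{j-i}):
  psi_1 = theta_1 + phi_1 = -0.412 + (-0.438) = -0.85
Right-hand sides:
  c_0 = sigma^2 (1 + theta_1 psi_1) = 3 * (1 + (-0.412)(-0.85)) = 3 * 1.3502 = 4.0506
  c_1 = sigma^2 theta_1 = 3 * (-0.412) = -1.236
  c_2 = 0
Equations for k = 0 and k = 1 (AR order 1):
  gamma(0) = phi_1 gamma(1) + c_0
  gamma(1) = phi_1 gamma(0) + c_1
Substituting the second into the first: gamma(0) (1 - phi_1^2) = c_0 + phi_1 c_1, so
  gamma(0) = (c_0 + phi_1 c_1) / (1 - phi_1^2) = (4.0506 + (-0.438)(-1.236)) / (1 - (-0.438)^2) = 4.591968 / 0.808156 = 5.682032.
  gamma(1) = phi_1 gamma(0) + c_1 = (-0.438)(5.682032) + (-1.236) = -3.72473.
For k = 2 (> q): gamma(2) = phi_1 gamma(1) = (-0.438)(-3.72473) = 1.631432.
Therefore gamma(2) = 1.6314 (to 4 decimal places).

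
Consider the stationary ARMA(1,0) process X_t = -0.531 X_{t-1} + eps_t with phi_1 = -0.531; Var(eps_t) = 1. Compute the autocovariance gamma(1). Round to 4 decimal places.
\gamma(1) = -0.7395

Multiply the model equation by X_{t-k} and take expectations. With theta_0 = psi_0 = 1 and psi_j the MA(infinity) weights, this gives
  gamma(k) - sum_i phi_i gamma(k-i) = c_k,
  c_k = sigma^2 * sum_{j=k..q} theta_j psi_{j-k}   (c_k = 0 for k > q),
using gamma(-m) = gamma(m).
Pure AR (q = 0): c_0 = sigma^2 = 1, c_k = 0 for k >= 1.
Equations for k = 0 and k = 1 (AR order 1):
  gamma(0) = phi_1 gamma(1) + c_0
  gamma(1) = phi_1 gamma(0) + c_1
Substituting the second into the first: gamma(0) (1 - phi_1^2) = c_0 + phi_1 c_1, so
  gamma(0) = c_0 / (1 - phi_1^2) = 1 / (1 - (-0.531)^2) = 1 / 0.718039 = 1.392682.
  gamma(1) = phi_1 gamma(0) = (-0.531)(1.392682) = -0.739514.
Therefore gamma(1) = -0.7395 (to 4 decimal places).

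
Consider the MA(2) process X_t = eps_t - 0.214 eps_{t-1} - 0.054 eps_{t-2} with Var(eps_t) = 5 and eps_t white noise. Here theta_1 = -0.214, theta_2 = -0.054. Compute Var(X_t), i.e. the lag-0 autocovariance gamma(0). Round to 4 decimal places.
\gamma(0) = 5.2436

For an MA(q) process X_t = eps_t + sum_i theta_i eps_{t-i} with
Var(eps_t) = sigma^2, the variance is
  gamma(0) = sigma^2 * (1 + sum_i theta_i^2).
  sum_i theta_i^2 = (-0.214)^2 + (-0.054)^2 = 0.045796 + 0.002916 = 0.048712.
  gamma(0) = 5 * (1 + 0.048712) = 5 * 1.048712 = 5.24356, which rounds to 5.2436.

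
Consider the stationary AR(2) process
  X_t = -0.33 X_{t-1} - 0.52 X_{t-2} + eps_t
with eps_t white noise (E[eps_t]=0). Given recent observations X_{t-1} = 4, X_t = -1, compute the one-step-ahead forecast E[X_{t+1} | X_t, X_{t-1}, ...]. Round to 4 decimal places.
E[X_{t+1} \mid \mathcal F_t] = -1.7500

For an AR(p) model X_t = c + sum_i phi_i X_{t-i} + eps_t, the
one-step-ahead conditional mean is
  E[X_{t+1} | X_t, ...] = c + sum_i phi_i X_{t+1-i}.
Substitute known values:
  E[X_{t+1} | ...] = (-0.33) * (-1) + (-0.52) * (4)
                   = -1.7500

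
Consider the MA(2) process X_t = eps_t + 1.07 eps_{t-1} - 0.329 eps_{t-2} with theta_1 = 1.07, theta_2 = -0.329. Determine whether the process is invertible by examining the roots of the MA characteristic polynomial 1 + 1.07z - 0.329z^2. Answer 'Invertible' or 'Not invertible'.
\text{Not invertible}

The MA(q) characteristic polynomial is P(z) = 1 + 1.07z - 0.329z^2.
Invertibility requires all roots to lie outside the unit circle, i.e. |z| > 1 for every root.
Set 1 + (1.07) z + (-0.329) z^2 = 0, i.e. a z^2 + b z + c = 0 with a = -0.329, b = 1.07, c = 1.
Discriminant D = b^2 - 4ac = (1.07)^2 - 4*(-0.329)*1 = 1.1449 - (-1.316) = 2.4609.
D >= 0, so the roots are real: z = (-b +/- sqrt(D)) / (2a) = (-1.07 +/- 1.568726) / (-0.658).
  z_1 = (-1.07 + 1.568726) / (-0.658) = -0.7579,   |z_1| = 0.7579.
  z_2 = (-1.07 - 1.568726) / (-0.658) = 4.0102,   |z_2| = 4.0102.
Moduli of all roots: 0.7579, 4.0102.
All moduli strictly greater than 1? No.
Verdict: Not invertible.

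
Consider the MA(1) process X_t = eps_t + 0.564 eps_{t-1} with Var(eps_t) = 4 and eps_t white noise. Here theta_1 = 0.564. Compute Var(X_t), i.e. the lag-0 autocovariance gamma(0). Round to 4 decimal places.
\gamma(0) = 5.2724

For an MA(q) process X_t = eps_t + sum_i theta_i eps_{t-i} with
Var(eps_t) = sigma^2, the variance is
  gamma(0) = sigma^2 * (1 + sum_i theta_i^2).
  sum_i theta_i^2 = (0.564)^2 = 0.318096.
  gamma(0) = 4 * (1 + 0.318096) = 4 * 1.318096 = 5.272384, which rounds to 5.2724.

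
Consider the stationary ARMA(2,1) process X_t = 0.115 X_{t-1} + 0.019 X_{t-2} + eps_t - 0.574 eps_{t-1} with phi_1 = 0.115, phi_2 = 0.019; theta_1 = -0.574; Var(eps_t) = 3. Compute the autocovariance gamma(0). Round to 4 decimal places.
\gamma(0) = 3.6360

Multiply the model equation by X_{t-k} and take expectations. With theta_0 = psi_0 = 1 and psi_j the MA(infinity) weights, this gives
  gamma(k) - sum_i phi_i gamma(k-i) = c_k,
  c_k = sigma^2 * sum_{j=k..q} theta_j psi_{j-k}   (c_k = 0 for k > q),
using gamma(-m) = gamma(m).
psi-weights needed (psi_j = theta_j + sum_i phi_i psi_{j-i}):
  psi_1 = theta_1 + phi_1 = -0.574 + (0.115) = -0.459
Right-hand sides:
  c_0 = sigma^2 (1 + theta_1 psi_1) = 3 * (1 + (-0.574)(-0.459)) = 3 * 1.263466 = 3.790398
  c_1 = sigma^2 theta_1 = 3 * (-0.574) = -1.722
  c_2 = 0
Equations for k = 0, 1, 2 (AR order 2, c_2 = 0):
  (E0) gamma(0) = phi_1 gamma(1) + phi_2 gamma(2) + c_0
  (E1) gamma(1) = phi_1 gamma(0) + phi_2 gamma(1) + c_1
  (E2) gamma(2) = phi_1 gamma(1) + phi_2 gamma(0)
From (E1): gamma(1) = A gamma(0) + B with
  A = phi_1 / (1 - phi_2) = 0.115 / 0.981 = 0.117227,   B = c_1 / (1 - phi_2) = -1.722 / 0.981 = -1.755352.
Insert (E2) into (E0): gamma(0) (1 - phi_2^2) = phi_1 (1 + phi_2) gamma(1) + c_0.
  phi_1 (1 + phi_2) = (0.115)(1.019) = 0.117185,   1 - phi_2^2 = 0.999639.
Replace gamma(1) by A gamma(0) + B and collect gamma(0):
  gamma(0) [0.999639 - (0.117185)(0.117227)] = (0.117185)(-1.755352) + 3.790398
  gamma(0) * 0.985902 = 3.584697
  gamma(0) = 3.584697 / 0.985902 = 3.635958.
Therefore gamma(0) = 3.6360 (to 4 decimal places).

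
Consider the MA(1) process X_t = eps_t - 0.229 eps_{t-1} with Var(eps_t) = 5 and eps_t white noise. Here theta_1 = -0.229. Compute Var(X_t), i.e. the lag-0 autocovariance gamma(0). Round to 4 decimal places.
\gamma(0) = 5.2622

For an MA(q) process X_t = eps_t + sum_i theta_i eps_{t-i} with
Var(eps_t) = sigma^2, the variance is
  gamma(0) = sigma^2 * (1 + sum_i theta_i^2).
  sum_i theta_i^2 = (-0.229)^2 = 0.052441.
  gamma(0) = 5 * (1 + 0.052441) = 5 * 1.052441 = 5.262205, which rounds to 5.2622.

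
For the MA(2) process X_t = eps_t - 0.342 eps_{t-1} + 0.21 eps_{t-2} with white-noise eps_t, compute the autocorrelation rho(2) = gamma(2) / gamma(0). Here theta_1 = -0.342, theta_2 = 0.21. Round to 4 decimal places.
\rho(2) = 0.1809

For an MA(q) process with theta_0 = 1, the autocovariance is
  gamma(k) = sigma^2 * sum_{i=0..q-k} theta_i * theta_{i+k},
and rho(k) = gamma(k) / gamma(0). Sigma^2 cancels.
  numerator   = (1)*(0.21) = 0.21.
  denominator = (1)^2 + (-0.342)^2 + (0.21)^2 = 1.161064.
  rho(2) = 0.21 / 1.161064 = 0.1809.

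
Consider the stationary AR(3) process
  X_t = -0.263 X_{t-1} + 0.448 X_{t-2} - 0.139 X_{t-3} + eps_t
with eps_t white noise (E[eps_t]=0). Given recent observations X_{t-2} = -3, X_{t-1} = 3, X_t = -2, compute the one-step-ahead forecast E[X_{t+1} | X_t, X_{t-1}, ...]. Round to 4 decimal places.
E[X_{t+1} \mid \mathcal F_t] = 2.2870

For an AR(p) model X_t = c + sum_i phi_i X_{t-i} + eps_t, the
one-step-ahead conditional mean is
  E[X_{t+1} | X_t, ...] = c + sum_i phi_i X_{t+1-i}.
Substitute known values:
  E[X_{t+1} | ...] = (-0.263) * (-2) + (0.448) * (3) + (-0.139) * (-3)
                   = 2.2870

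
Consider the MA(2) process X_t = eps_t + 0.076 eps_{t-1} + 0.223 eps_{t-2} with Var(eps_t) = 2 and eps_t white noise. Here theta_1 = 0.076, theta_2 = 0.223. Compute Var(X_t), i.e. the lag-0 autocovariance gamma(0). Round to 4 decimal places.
\gamma(0) = 2.1110

For an MA(q) process X_t = eps_t + sum_i theta_i eps_{t-i} with
Var(eps_t) = sigma^2, the variance is
  gamma(0) = sigma^2 * (1 + sum_i theta_i^2).
  sum_i theta_i^2 = (0.076)^2 + (0.223)^2 = 0.005776 + 0.049729 = 0.055505.
  gamma(0) = 2 * (1 + 0.055505) = 2 * 1.055505 = 2.11101, which rounds to 2.1110.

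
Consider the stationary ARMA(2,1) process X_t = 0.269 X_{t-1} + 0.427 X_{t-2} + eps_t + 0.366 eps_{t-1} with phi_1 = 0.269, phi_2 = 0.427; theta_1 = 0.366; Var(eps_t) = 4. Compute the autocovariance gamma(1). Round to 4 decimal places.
\gamma(1) = 6.9077

Multiply the model equation by X_{t-k} and take expectations. With theta_0 = psi_0 = 1 and psi_j the MA(infinity) weights, this gives
  gamma(k) - sum_i phi_i gamma(k-i) = c_k,
  c_k = sigma^2 * sum_{j=k..q} theta_j psi_{j-k}   (c_k = 0 for k > q),
using gamma(-m) = gamma(m).
psi-weights needed (psi_j = theta_j + sum_i phi_i psi_{j-i}):
  psi_1 = theta_1 + phi_1 = 0.366 + (0.269) = 0.635
Right-hand sides:
  c_0 = sigma^2 (1 + theta_1 psi_1) = 4 * (1 + (0.366)(0.635)) = 4 * 1.23241 = 4.92964
  c_1 = sigma^2 theta_1 = 4 * (0.366) = 1.464
  c_2 = 0
Equations for k = 0, 1, 2 (AR order 2, c_2 = 0):
  (E0) gamma(0) = phi_1 gamma(1) + phi_2 gamma(2) + c_0
  (E1) gamma(1) = phi_1 gamma(0) + phi_2 gamma(1) + c_1
  (E2) gamma(2) = phi_1 gamma(1) + phi_2 gamma(0)
From (E1): gamma(1) = A gamma(0) + B with
  A = phi_1 / (1 - phi_2) = 0.269 / 0.573 = 0.469459,   B = c_1 / (1 - phi_2) = 1.464 / 0.573 = 2.554974.
Insert (E2) into (E0): gamma(0) (1 - phi_2^2) = phi_1 (1 + phi_2) gamma(1) + c_0.
  phi_1 (1 + phi_2) = (0.269)(1.427) = 0.383863,   1 - phi_2^2 = 0.817671.
Replace gamma(1) by A gamma(0) + B and collect gamma(0):
  gamma(0) [0.817671 - (0.383863)(0.469459)] = (0.383863)(2.554974) + 4.92964
  gamma(0) * 0.637463 = 5.9104
  gamma(0) = 5.9104 / 0.637463 = 9.271753.
  gamma(1) = A gamma(0) + B = (0.469459)(9.271753) + (2.554974) = 6.907681.
Therefore gamma(1) = 6.9077 (to 4 decimal places).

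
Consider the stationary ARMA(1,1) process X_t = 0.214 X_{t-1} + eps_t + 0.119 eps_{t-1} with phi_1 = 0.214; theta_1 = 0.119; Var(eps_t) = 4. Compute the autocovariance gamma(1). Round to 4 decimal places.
\gamma(1) = 1.4315

Multiply the model equation by X_{t-k} and take expectations. With theta_0 = psi_0 = 1 and psi_j the MA(infinity) weights, this gives
  gamma(k) - sum_i phi_i gamma(k-i) = c_k,
  c_k = sigma^2 * sum_{j=k..q} theta_j psi_{j-k}   (c_k = 0 for k > q),
using gamma(-m) = gamma(m).
psi-weights needed (psi_j = theta_j + sum_i phi_i psi_{j-i}):
  psi_1 = theta_1 + phi_1 = 0.119 + (0.214) = 0.333
Right-hand sides:
  c_0 = sigma^2 (1 + theta_1 psi_1) = 4 * (1 + (0.119)(0.333)) = 4 * 1.039627 = 4.158508
  c_1 = sigma^2 theta_1 = 4 * (0.119) = 0.476
  c_2 = 0
Equations for k = 0 and k = 1 (AR order 1):
  gamma(0) = phi_1 gamma(1) + c_0
  gamma(1) = phi_1 gamma(0) + c_1
Substituting the second into the first: gamma(0) (1 - phi_1^2) = c_0 + phi_1 c_1, so
  gamma(0) = (c_0 + phi_1 c_1) / (1 - phi_1^2) = (4.158508 + (0.214)(0.476)) / (1 - (0.214)^2) = 4.260372 / 0.954204 = 4.464844.
  gamma(1) = phi_1 gamma(0) + c_1 = (0.214)(4.464844) + (0.476) = 1.431477.
Therefore gamma(1) = 1.4315 (to 4 decimal places).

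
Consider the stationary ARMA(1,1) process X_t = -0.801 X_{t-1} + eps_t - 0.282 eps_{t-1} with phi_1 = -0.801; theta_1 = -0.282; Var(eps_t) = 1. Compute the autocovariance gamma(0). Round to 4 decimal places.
\gamma(0) = 4.2726

Multiply the model equation by X_{t-k} and take expectations. With theta_0 = psi_0 = 1 and psi_j the MA(infinity) weights, this gives
  gamma(k) - sum_i phi_i gamma(k-i) = c_k,
  c_k = sigma^2 * sum_{j=k..q} theta_j psi_{j-k}   (c_k = 0 for k > q),
using gamma(-m) = gamma(m).
psi-weights needed (psi_j = theta_j + sum_i phi_i psi_{j-i}):
  psi_1 = theta_1 + phi_1 = -0.282 + (-0.801) = -1.083
Right-hand sides:
  c_0 = sigma^2 (1 + theta_1 psi_1) = 1 * (1 + (-0.282)(-1.083)) = 1 * 1.305406 = 1.305406
  c_1 = sigma^2 theta_1 = 1 * (-0.282) = -0.282
  c_2 = 0
Equations for k = 0 and k = 1 (AR order 1):
  gamma(0) = phi_1 gamma(1) + c_0
  gamma(1) = phi_1 gamma(0) + c_1
Substituting the second into the first: gamma(0) (1 - phi_1^2) = c_0 + phi_1 c_1, so
  gamma(0) = (c_0 + phi_1 c_1) / (1 - phi_1^2) = (1.305406 + (-0.801)(-0.282)) / (1 - (-0.801)^2) = 1.531288 / 0.358399 = 4.272579.
Therefore gamma(0) = 4.2726 (to 4 decimal places).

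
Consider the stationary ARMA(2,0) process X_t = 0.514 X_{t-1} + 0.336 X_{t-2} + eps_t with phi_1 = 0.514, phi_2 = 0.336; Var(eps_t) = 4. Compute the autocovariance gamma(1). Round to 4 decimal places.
\gamma(1) = 8.7092

Multiply the model equation by X_{t-k} and take expectations. With theta_0 = psi_0 = 1 and psi_j the MA(infinity) weights, this gives
  gamma(k) - sum_i phi_i gamma(k-i) = c_k,
  c_k = sigma^2 * sum_{j=k..q} theta_j psi_{j-k}   (c_k = 0 for k > q),
using gamma(-m) = gamma(m).
Pure AR (q = 0): c_0 = sigma^2 = 4, c_k = 0 for k >= 1.
Equations for k = 0, 1, 2 (AR order 2, c_2 = 0):
  (E0) gamma(0) = phi_1 gamma(1) + phi_2 gamma(2) + c_0
  (E1) gamma(1) = phi_1 gamma(0) + phi_2 gamma(1) + c_1
  (E2) gamma(2) = phi_1 gamma(1) + phi_2 gamma(0)
From (E1): gamma(1) = A gamma(0) + B with
  A = phi_1 / (1 - phi_2) = 0.514 / 0.664 = 0.774096,   B = c_1 / (1 - phi_2) = 0 / 0.664 = 0.
Insert (E2) into (E0): gamma(0) (1 - phi_2^2) = phi_1 (1 + phi_2) gamma(1) + c_0.
  phi_1 (1 + phi_2) = (0.514)(1.336) = 0.686704,   1 - phi_2^2 = 0.887104.
Replace gamma(1) by A gamma(0) + B and collect gamma(0):
  gamma(0) [0.887104 - (0.686704)(0.774096)] = c_0 = 4
  gamma(0) * 0.355529 = 4
  gamma(0) = 4 / 0.355529 = 11.250843.
  gamma(1) = A gamma(0) = (0.774096)(11.250843) = 8.709237.
Therefore gamma(1) = 8.7092 (to 4 decimal places).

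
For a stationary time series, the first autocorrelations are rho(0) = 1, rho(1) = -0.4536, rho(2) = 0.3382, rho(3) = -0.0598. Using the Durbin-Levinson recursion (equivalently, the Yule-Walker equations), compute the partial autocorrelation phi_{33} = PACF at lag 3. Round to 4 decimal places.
\phi_{33} = 0.1861

The PACF at lag k is phi_{kk}, the last component of the solution
to the Yule-Walker system G_k phi = r_k where
  (G_k)_{ij} = rho(|i - j|), (r_k)_i = rho(i), i,j = 1..k.
Equivalently, Durbin-Levinson gives phi_{kk} iteratively:
  phi_{11} = rho(1)
  phi_{kk} = [rho(k) - sum_{j=1..k-1} phi_{k-1,j} rho(k-j)]
            / [1 - sum_{j=1..k-1} phi_{k-1,j} rho(j)],
  phi_{k,j} = phi_{k-1,j} - phi_{kk} phi_{k-1,k-j},  j = 1..k-1.
Step k = 1:
  phi_11 = rho(1) = -0.4536.
Step k = 2:
  phi_22 = [rho(2) - phi_11 rho(1)] / [1 - phi_11 rho(1)] = [0.3382 - (-0.4536)(-0.4536)] / [1 - (-0.4536)(-0.4536)]
         = 0.13244704 / 0.79424704 = 0.166758.
  Update: phi_21 = phi_11 - phi_22 phi_11 = -0.4536 - (0.166758)(-0.4536) = -0.377959.
Step k = 3:
  phi_33 = [rho(3) - phi_21 rho(2) - phi_22 rho(1)] / [1 - phi_21 rho(1) - phi_22 rho(2)]
    numerator   = -0.0598 - (-0.377959)(0.3382) - (0.166758)(-0.4536) = 0.14366701
    denominator = 1 - (-0.377959)(-0.4536) - (0.166758)(0.3382) = 0.77216044
  phi_33 = 0.14366701 / 0.77216044 = 0.1861.
Therefore phi_{33} = 0.1861.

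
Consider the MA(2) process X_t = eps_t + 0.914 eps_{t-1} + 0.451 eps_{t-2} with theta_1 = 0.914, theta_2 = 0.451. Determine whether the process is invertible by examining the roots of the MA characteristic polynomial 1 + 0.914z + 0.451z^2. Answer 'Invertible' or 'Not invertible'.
\text{Invertible}

The MA(q) characteristic polynomial is P(z) = 1 + 0.914z + 0.451z^2.
Invertibility requires all roots to lie outside the unit circle, i.e. |z| > 1 for every root.
Set 1 + (0.914) z + (0.451) z^2 = 0, i.e. a z^2 + b z + c = 0 with a = 0.451, b = 0.914, c = 1.
Discriminant D = b^2 - 4ac = (0.914)^2 - 4*(0.451)*1 = 0.835396 - (1.804) = -0.968604.
D < 0, so the roots are the complex-conjugate pair z = (-b +/- i sqrt(-D)) / (2a) = -1.0133 +/- 1.0911i.
For a conjugate pair |z|^2 = z * conj(z) = (product of roots) = c/a = 1/(0.451) = 2.217295, so |z| = sqrt(2.217295) = 1.4891 for both roots.
Moduli of all roots: 1.4891, 1.4891.
All moduli strictly greater than 1? Yes.
Verdict: Invertible.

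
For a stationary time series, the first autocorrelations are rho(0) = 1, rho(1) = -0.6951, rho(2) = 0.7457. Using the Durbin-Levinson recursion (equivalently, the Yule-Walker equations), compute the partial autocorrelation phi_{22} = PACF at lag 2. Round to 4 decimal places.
\phi_{22} = 0.5080

The PACF at lag k is phi_{kk}, the last component of the solution
to the Yule-Walker system G_k phi = r_k where
  (G_k)_{ij} = rho(|i - j|), (r_k)_i = rho(i), i,j = 1..k.
Equivalently, Durbin-Levinson gives phi_{kk} iteratively:
  phi_{11} = rho(1)
  phi_{kk} = [rho(k) - sum_{j=1..k-1} phi_{k-1,j} rho(k-j)]
            / [1 - sum_{j=1..k-1} phi_{k-1,j} rho(j)],
  phi_{k,j} = phi_{k-1,j} - phi_{kk} phi_{k-1,k-j},  j = 1..k-1.
Step k = 1:
  phi_11 = rho(1) = -0.6951.
Step k = 2:
  phi_22 = [rho(2) - phi_11 rho(1)] / [1 - phi_11 rho(1)] = [0.7457 - (-0.6951)(-0.6951)] / [1 - (-0.6951)(-0.6951)]
         = 0.26253599 / 0.51683599 = 0.508.
Therefore phi_{22} = 0.5080.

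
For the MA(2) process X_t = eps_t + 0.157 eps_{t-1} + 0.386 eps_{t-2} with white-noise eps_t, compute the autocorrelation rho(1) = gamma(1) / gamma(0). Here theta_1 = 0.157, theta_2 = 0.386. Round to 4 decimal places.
\rho(1) = 0.1854

For an MA(q) process with theta_0 = 1, the autocovariance is
  gamma(k) = sigma^2 * sum_{i=0..q-k} theta_i * theta_{i+k},
and rho(k) = gamma(k) / gamma(0). Sigma^2 cancels.
  numerator   = (1)*(0.157) + (0.157)*(0.386) = 0.217602.
  denominator = (1)^2 + (0.157)^2 + (0.386)^2 = 1.173645.
  rho(1) = 0.217602 / 1.173645 = 0.1854.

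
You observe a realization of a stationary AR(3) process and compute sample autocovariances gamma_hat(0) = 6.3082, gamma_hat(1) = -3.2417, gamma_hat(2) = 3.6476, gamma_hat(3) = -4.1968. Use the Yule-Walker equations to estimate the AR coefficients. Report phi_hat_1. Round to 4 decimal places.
\hat\phi_{1} = -0.0990

The Yule-Walker equations for an AR(p) process read, in matrix form,
  Gamma_p phi = r_p,   with   (Gamma_p)_{ij} = gamma(|i - j|),
                       (r_p)_i = gamma(i),   i,j = 1..p.
Substitute the sample gammas (Toeplitz matrix and right-hand side of size 3):
  Gamma_p = [[6.3082, -3.2417, 3.6476], [-3.2417, 6.3082, -3.2417], [3.6476, -3.2417, 6.3082]]
  r_p     = [-3.2417, 3.6476, -4.1968]
Written out (R1..R3):
  (R1) 6.3082 phi_1 - 3.2417 phi_2 + 3.6476 phi_3 = -3.2417
  (R2) -3.2417 phi_1 + 6.3082 phi_2 - 3.2417 phi_3 = 3.6476
  (R3) 3.6476 phi_1 - 3.2417 phi_2 + 6.3082 phi_3 = -4.1968
Gaussian elimination:
  R2 <- R2 - (-3.2417/6.3082) R1 = R2 - (-0.513887) R1:  4.642334 phi_2 - 1.367247 phi_3 = 1.981734
  R3 <- R3 - (3.6476/6.3082) R1 = R3 - (0.578232) R1:  -1.367247 phi_2 + 4.199043 phi_3 = -2.322347
  R3 <- R3 - (-1.367247/4.642334) R2 = R3 - (-0.294517) R2:  3.796365 phi_3 = -1.738692
Back-substitution:
  phi_hat_3 = -1.738692 / 3.796365 = -0.457989
  phi_hat_2 = (1.981734 - (-1.367247)(-0.457989)) / 4.642334 = 0.291998
  phi_hat_1 = (-3.2417 - (-3.2417)(0.291998) - (3.6476)(-0.457989)) / 6.3082 = -0.09901
So phi_hat = [-0.0990, 0.2920, -0.4580].
Therefore phi_hat_1 = -0.0990.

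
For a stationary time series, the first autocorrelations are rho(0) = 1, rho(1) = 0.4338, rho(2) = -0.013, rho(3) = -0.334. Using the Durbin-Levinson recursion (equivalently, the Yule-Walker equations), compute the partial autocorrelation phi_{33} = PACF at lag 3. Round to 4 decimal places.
\phi_{33} = -0.2880

The PACF at lag k is phi_{kk}, the last component of the solution
to the Yule-Walker system G_k phi = r_k where
  (G_k)_{ij} = rho(|i - j|), (r_k)_i = rho(i), i,j = 1..k.
Equivalently, Durbin-Levinson gives phi_{kk} iteratively:
  phi_{11} = rho(1)
  phi_{kk} = [rho(k) - sum_{j=1..k-1} phi_{k-1,j} rho(k-j)]
            / [1 - sum_{j=1..k-1} phi_{k-1,j} rho(j)],
  phi_{k,j} = phi_{k-1,j} - phi_{kk} phi_{k-1,k-j},  j = 1..k-1.
Step k = 1:
  phi_11 = rho(1) = 0.4338.
Step k = 2:
  phi_22 = [rho(2) - phi_11 rho(1)] / [1 - phi_11 rho(1)] = [-0.013 - (0.4338)(0.4338)] / [1 - (0.4338)(0.4338)]
         = -0.20118244 / 0.81181756 = -0.247817.
  Update: phi_21 = phi_11 - phi_22 phi_11 = 0.4338 - (-0.247817)(0.4338) = 0.541303.
Step k = 3:
  phi_33 = [rho(3) - phi_21 rho(2) - phi_22 rho(1)] / [1 - phi_21 rho(1) - phi_22 rho(2)]
    numerator   = -0.334 - (0.541303)(-0.013) - (-0.247817)(0.4338) = -0.21945991
    denominator = 1 - (0.541303)(0.4338) - (-0.247817)(-0.013) = 0.76196107
  phi_33 = -0.21945991 / 0.76196107 = -0.288.
Therefore phi_{33} = -0.2880.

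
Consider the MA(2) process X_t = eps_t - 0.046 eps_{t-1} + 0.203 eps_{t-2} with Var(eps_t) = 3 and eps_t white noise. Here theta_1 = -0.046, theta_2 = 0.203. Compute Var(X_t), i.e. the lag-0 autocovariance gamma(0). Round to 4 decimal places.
\gamma(0) = 3.1300

For an MA(q) process X_t = eps_t + sum_i theta_i eps_{t-i} with
Var(eps_t) = sigma^2, the variance is
  gamma(0) = sigma^2 * (1 + sum_i theta_i^2).
  sum_i theta_i^2 = (-0.046)^2 + (0.203)^2 = 0.002116 + 0.041209 = 0.043325.
  gamma(0) = 3 * (1 + 0.043325) = 3 * 1.043325 = 3.129975, which rounds to 3.1300.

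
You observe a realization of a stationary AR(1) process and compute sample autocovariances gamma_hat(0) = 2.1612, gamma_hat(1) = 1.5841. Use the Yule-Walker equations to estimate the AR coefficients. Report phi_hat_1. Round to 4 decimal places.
\hat\phi_{1} = 0.7330

The Yule-Walker equations for an AR(p) process read, in matrix form,
  Gamma_p phi = r_p,   with   (Gamma_p)_{ij} = gamma(|i - j|),
                       (r_p)_i = gamma(i),   i,j = 1..p.
Substitute the sample gammas (Toeplitz matrix and right-hand side of size 1):
  Gamma_p = [[2.1612]]
  r_p     = [1.5841]
With p = 1 this is the single equation gamma(0) phi_1 = gamma(1):
  phi_hat_1 = gamma(1) / gamma(0) = 1.5841 / 2.1612 = 0.7330.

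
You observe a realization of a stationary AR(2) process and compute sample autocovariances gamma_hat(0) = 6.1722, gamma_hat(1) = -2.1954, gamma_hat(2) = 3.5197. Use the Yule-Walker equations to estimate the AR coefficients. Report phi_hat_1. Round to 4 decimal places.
\hat\phi_{1} = -0.1750

The Yule-Walker equations for an AR(p) process read, in matrix form,
  Gamma_p phi = r_p,   with   (Gamma_p)_{ij} = gamma(|i - j|),
                       (r_p)_i = gamma(i),   i,j = 1..p.
Substitute the sample gammas (Toeplitz matrix and right-hand side of size 2):
  Gamma_p = [[6.1722, -2.1954], [-2.1954, 6.1722]]
  r_p     = [-2.1954, 3.5197]
Written out:
  6.1722 phi_1 - 2.1954 phi_2 = -2.1954
  -2.1954 phi_1 + 6.1722 phi_2 = 3.5197
Solve by Cramer's rule:
  det = gamma(0)^2 - gamma(1)^2 = (6.1722)^2 - (-2.1954)^2 = 38.09605284 - 4.81978116 = 33.27627168
  phi_hat_1 = [gamma(1) gamma(0) - gamma(1) gamma(2)] / det = [(-2.1954)(6.1722) - (-2.1954)(3.5197)] / 33.27627168 = -5.8232985 / 33.27627168 = -0.175
  phi_hat_2 = [gamma(0) gamma(2) - gamma(1)^2] / det = [(6.1722)(3.5197) - (-2.1954)^2] / 33.27627168 = 16.90451118 / 33.27627168 = 0.508
So phi_hat = [-0.1750, 0.5080].
Therefore phi_hat_1 = -0.1750.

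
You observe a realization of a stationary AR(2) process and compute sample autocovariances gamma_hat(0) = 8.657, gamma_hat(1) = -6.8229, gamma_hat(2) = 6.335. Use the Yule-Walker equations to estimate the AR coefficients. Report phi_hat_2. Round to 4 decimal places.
\hat\phi_{2} = 0.2920

The Yule-Walker equations for an AR(p) process read, in matrix form,
  Gamma_p phi = r_p,   with   (Gamma_p)_{ij} = gamma(|i - j|),
                       (r_p)_i = gamma(i),   i,j = 1..p.
Substitute the sample gammas (Toeplitz matrix and right-hand side of size 2):
  Gamma_p = [[8.657, -6.8229], [-6.8229, 8.657]]
  r_p     = [-6.8229, 6.335]
Written out:
  8.657 phi_1 - 6.8229 phi_2 = -6.8229
  -6.8229 phi_1 + 8.657 phi_2 = 6.335
Solve by Cramer's rule:
  det = gamma(0)^2 - gamma(1)^2 = (8.657)^2 - (-6.8229)^2 = 74.943649 - 46.55196441 = 28.39168459
  phi_hat_1 = [gamma(1) gamma(0) - gamma(1) gamma(2)] / det = [(-6.8229)(8.657) - (-6.8229)(6.335)] / 28.39168459 = -15.8427738 / 28.39168459 = -0.558
  phi_hat_2 = [gamma(0) gamma(2) - gamma(1)^2] / det = [(8.657)(6.335) - (-6.8229)^2] / 28.39168459 = 8.29013059 / 28.39168459 = 0.292
So phi_hat = [-0.5580, 0.2920].
Therefore phi_hat_2 = 0.2920.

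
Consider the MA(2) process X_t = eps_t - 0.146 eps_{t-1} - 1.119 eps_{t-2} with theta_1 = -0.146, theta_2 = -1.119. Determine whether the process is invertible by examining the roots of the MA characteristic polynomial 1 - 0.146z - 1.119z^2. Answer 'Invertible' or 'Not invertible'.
\text{Not invertible}

The MA(q) characteristic polynomial is P(z) = 1 - 0.146z - 1.119z^2.
Invertibility requires all roots to lie outside the unit circle, i.e. |z| > 1 for every root.
Set 1 + (-0.146) z + (-1.119) z^2 = 0, i.e. a z^2 + b z + c = 0 with a = -1.119, b = -0.146, c = 1.
Discriminant D = b^2 - 4ac = (-0.146)^2 - 4*(-1.119)*1 = 0.021316 - (-4.476) = 4.497316.
D >= 0, so the roots are real: z = (-b +/- sqrt(D)) / (2a) = (0.146 +/- 2.120688) / (-2.238).
  z_1 = (0.146 + 2.120688) / (-2.238) = -1.0128,   |z_1| = 1.0128.
  z_2 = (0.146 - 2.120688) / (-2.238) = 0.8823,   |z_2| = 0.8823.
Moduli of all roots: 1.0128, 0.8823.
All moduli strictly greater than 1? No.
Verdict: Not invertible.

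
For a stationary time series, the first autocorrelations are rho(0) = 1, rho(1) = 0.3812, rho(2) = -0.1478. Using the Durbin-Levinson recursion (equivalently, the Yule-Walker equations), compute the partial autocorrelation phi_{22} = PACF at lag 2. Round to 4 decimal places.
\phi_{22} = -0.3429

The PACF at lag k is phi_{kk}, the last component of the solution
to the Yule-Walker system G_k phi = r_k where
  (G_k)_{ij} = rho(|i - j|), (r_k)_i = rho(i), i,j = 1..k.
Equivalently, Durbin-Levinson gives phi_{kk} iteratively:
  phi_{11} = rho(1)
  phi_{kk} = [rho(k) - sum_{j=1..k-1} phi_{k-1,j} rho(k-j)]
            / [1 - sum_{j=1..k-1} phi_{k-1,j} rho(j)],
  phi_{k,j} = phi_{k-1,j} - phi_{kk} phi_{k-1,k-j},  j = 1..k-1.
Step k = 1:
  phi_11 = rho(1) = 0.3812.
Step k = 2:
  phi_22 = [rho(2) - phi_11 rho(1)] / [1 - phi_11 rho(1)] = [-0.1478 - (0.3812)(0.3812)] / [1 - (0.3812)(0.3812)]
         = -0.29311344 / 0.85468656 = -0.3429.
Therefore phi_{22} = -0.3429.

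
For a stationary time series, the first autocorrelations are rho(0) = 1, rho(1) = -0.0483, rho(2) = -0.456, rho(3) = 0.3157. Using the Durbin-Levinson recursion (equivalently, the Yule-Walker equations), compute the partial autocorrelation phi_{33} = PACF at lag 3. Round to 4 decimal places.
\phi_{33} = 0.3321

The PACF at lag k is phi_{kk}, the last component of the solution
to the Yule-Walker system G_k phi = r_k where
  (G_k)_{ij} = rho(|i - j|), (r_k)_i = rho(i), i,j = 1..k.
Equivalently, Durbin-Levinson gives phi_{kk} iteratively:
  phi_{11} = rho(1)
  phi_{kk} = [rho(k) - sum_{j=1..k-1} phi_{k-1,j} rho(k-j)]
            / [1 - sum_{j=1..k-1} phi_{k-1,j} rho(j)],
  phi_{k,j} = phi_{k-1,j} - phi_{kk} phi_{k-1,k-j},  j = 1..k-1.
Step k = 1:
  phi_11 = rho(1) = -0.0483.
Step k = 2:
  phi_22 = [rho(2) - phi_11 rho(1)] / [1 - phi_11 rho(1)] = [-0.456 - (-0.0483)(-0.0483)] / [1 - (-0.0483)(-0.0483)]
         = -0.45833289 / 0.99766711 = -0.459405.
  Update: phi_21 = phi_11 - phi_22 phi_11 = -0.0483 - (-0.459405)(-0.0483) = -0.070489.
Step k = 3:
  phi_33 = [rho(3) - phi_21 rho(2) - phi_22 rho(1)] / [1 - phi_21 rho(1) - phi_22 rho(2)]
    numerator   = 0.3157 - (-0.070489)(-0.456) - (-0.459405)(-0.0483) = 0.26136766
    denominator = 1 - (-0.070489)(-0.0483) - (-0.459405)(-0.456) = 0.78710686
  phi_33 = 0.26136766 / 0.78710686 = 0.3321.
Therefore phi_{33} = 0.3321.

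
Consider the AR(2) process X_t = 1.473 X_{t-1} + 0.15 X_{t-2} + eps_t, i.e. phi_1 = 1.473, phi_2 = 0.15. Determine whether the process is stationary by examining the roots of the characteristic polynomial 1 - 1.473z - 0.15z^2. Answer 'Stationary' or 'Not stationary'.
\text{Not stationary}

The AR(p) characteristic polynomial is P(z) = 1 - 1.473z - 0.15z^2.
Stationarity requires all roots to lie outside the unit circle, i.e. |z| > 1 for every root.
Set 1 + (-1.473) z + (-0.15) z^2 = 0, i.e. a z^2 + b z + c = 0 with a = -0.15, b = -1.473, c = 1.
Discriminant D = b^2 - 4ac = (-1.473)^2 - 4*(-0.15)*1 = 2.169729 - (-0.6) = 2.769729.
D >= 0, so the roots are real: z = (-b +/- sqrt(D)) / (2a) = (1.473 +/- 1.66425) / (-0.3).
  z_1 = (1.473 + 1.66425) / (-0.3) = -10.4575,   |z_1| = 10.4575.
  z_2 = (1.473 - 1.66425) / (-0.3) = 0.6375,   |z_2| = 0.6375.
Moduli of all roots: 10.4575, 0.6375.
All moduli strictly greater than 1? No.
Verdict: Not stationary.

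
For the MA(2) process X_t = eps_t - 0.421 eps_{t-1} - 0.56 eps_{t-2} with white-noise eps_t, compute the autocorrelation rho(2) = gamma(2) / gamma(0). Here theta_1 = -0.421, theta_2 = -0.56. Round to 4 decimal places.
\rho(2) = -0.3756

For an MA(q) process with theta_0 = 1, the autocovariance is
  gamma(k) = sigma^2 * sum_{i=0..q-k} theta_i * theta_{i+k},
and rho(k) = gamma(k) / gamma(0). Sigma^2 cancels.
  numerator   = (1)*(-0.56) = -0.56.
  denominator = (1)^2 + (-0.421)^2 + (-0.56)^2 = 1.490841.
  rho(2) = -0.56 / 1.490841 = -0.3756.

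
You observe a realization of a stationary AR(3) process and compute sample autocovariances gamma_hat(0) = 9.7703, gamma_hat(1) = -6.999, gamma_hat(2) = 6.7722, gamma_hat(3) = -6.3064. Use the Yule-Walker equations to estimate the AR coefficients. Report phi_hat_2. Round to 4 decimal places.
\hat\phi_{2} = 0.2970

The Yule-Walker equations for an AR(p) process read, in matrix form,
  Gamma_p phi = r_p,   with   (Gamma_p)_{ij} = gamma(|i - j|),
                       (r_p)_i = gamma(i),   i,j = 1..p.
Substitute the sample gammas (Toeplitz matrix and right-hand side of size 3):
  Gamma_p = [[9.7703, -6.999, 6.7722], [-6.999, 9.7703, -6.999], [6.7722, -6.999, 9.7703]]
  r_p     = [-6.999, 6.7722, -6.3064]
Written out (R1..R3):
  (R1) 9.7703 phi_1 - 6.999 phi_2 + 6.7722 phi_3 = -6.999
  (R2) -6.999 phi_1 + 9.7703 phi_2 - 6.999 phi_3 = 6.7722
  (R3) 6.7722 phi_1 - 6.999 phi_2 + 9.7703 phi_3 = -6.3064
Gaussian elimination:
  R2 <- R2 - (-6.999/9.7703) R1 = R2 - (-0.716355) R1:  4.756534 phi_2 - 2.147703 phi_3 = 1.758434
  R3 <- R3 - (6.7722/9.7703) R1 = R3 - (0.693141) R1:  -2.147703 phi_2 + 5.076207 phi_3 = -1.455103
  R3 <- R3 - (-2.147703/4.756534) R2 = R3 - (-0.451527) R2:  4.106462 phi_3 = -0.661123
Back-substitution:
  phi_hat_3 = -0.661123 / 4.106462 = -0.160996
  phi_hat_2 = (1.758434 - (-2.147703)(-0.160996)) / 4.756534 = 0.296994
  phi_hat_1 = (-6.999 - (-6.999)(0.296994) - (6.7722)(-0.160996)) / 9.7703 = -0.392009
So phi_hat = [-0.3920, 0.2970, -0.1610].
Therefore phi_hat_2 = 0.2970.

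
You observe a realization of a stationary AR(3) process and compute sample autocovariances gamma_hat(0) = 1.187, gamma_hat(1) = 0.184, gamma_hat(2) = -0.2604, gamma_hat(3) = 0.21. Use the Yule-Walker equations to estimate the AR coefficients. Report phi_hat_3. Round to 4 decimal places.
\hat\phi_{3} = 0.2820

The Yule-Walker equations for an AR(p) process read, in matrix form,
  Gamma_p phi = r_p,   with   (Gamma_p)_{ij} = gamma(|i - j|),
                       (r_p)_i = gamma(i),   i,j = 1..p.
Substitute the sample gammas (Toeplitz matrix and right-hand side of size 3):
  Gamma_p = [[1.187, 0.184, -0.2604], [0.184, 1.187, 0.184], [-0.2604, 0.184, 1.187]]
  r_p     = [0.184, -0.2604, 0.21]
Written out (R1..R3):
  (R1) 1.187 phi_1 + 0.184 phi_2 - 0.2604 phi_3 = 0.184
  (R2) 0.184 phi_1 + 1.187 phi_2 + 0.184 phi_3 = -0.2604
  (R3) -0.2604 phi_1 + 0.184 phi_2 + 1.187 phi_3 = 0.21
Gaussian elimination:
  R2 <- R2 - (0.184/1.187) R1 = R2 - (0.155013) R1:  1.158478 phi_2 + 0.224365 phi_3 = -0.288922
  R3 <- R3 - (-0.2604/1.187) R1 = R3 - (-0.219377) R1:  0.224365 phi_2 + 1.129874 phi_3 = 0.250365
  R3 <- R3 - (0.224365/1.158478) R2 = R3 - (0.193673) R2:  1.086421 phi_3 = 0.306322
Back-substitution:
  phi_hat_3 = 0.306322 / 1.086421 = 0.281955
  phi_hat_2 = (-0.288922 - (0.224365)(0.281955)) / 1.158478 = -0.304005
  phi_hat_1 = (0.184 - (0.184)(-0.304005) - (-0.2604)(0.281955)) / 1.187 = 0.263992
So phi_hat = [0.2640, -0.3040, 0.2820].
Therefore phi_hat_3 = 0.2820.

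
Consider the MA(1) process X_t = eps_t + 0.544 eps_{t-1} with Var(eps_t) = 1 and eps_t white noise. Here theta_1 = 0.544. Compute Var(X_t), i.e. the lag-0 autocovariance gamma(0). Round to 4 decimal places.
\gamma(0) = 1.2959

For an MA(q) process X_t = eps_t + sum_i theta_i eps_{t-i} with
Var(eps_t) = sigma^2, the variance is
  gamma(0) = sigma^2 * (1 + sum_i theta_i^2).
  sum_i theta_i^2 = (0.544)^2 = 0.295936.
  gamma(0) = 1 * (1 + 0.295936) = 1 * 1.295936 = 1.295936, which rounds to 1.2959.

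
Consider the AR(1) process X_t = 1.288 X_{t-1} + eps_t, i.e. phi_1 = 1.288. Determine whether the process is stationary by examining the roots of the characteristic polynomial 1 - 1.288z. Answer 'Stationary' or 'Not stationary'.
\text{Not stationary}

The AR(p) characteristic polynomial is P(z) = 1 - 1.288z.
Stationarity requires all roots to lie outside the unit circle, i.e. |z| > 1 for every root.
This is linear in z: 1 + (-1.288) z = 0  =>  z = -1/(-1.288) = 0.776398,  |z| = 0.776398.
Moduli of all roots: 0.7764.
All moduli strictly greater than 1? No.
Verdict: Not stationary.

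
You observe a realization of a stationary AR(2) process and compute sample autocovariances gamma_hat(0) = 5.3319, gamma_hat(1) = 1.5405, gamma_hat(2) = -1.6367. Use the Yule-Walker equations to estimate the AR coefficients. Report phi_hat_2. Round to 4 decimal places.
\hat\phi_{2} = -0.4260

The Yule-Walker equations for an AR(p) process read, in matrix form,
  Gamma_p phi = r_p,   with   (Gamma_p)_{ij} = gamma(|i - j|),
                       (r_p)_i = gamma(i),   i,j = 1..p.
Substitute the sample gammas (Toeplitz matrix and right-hand side of size 2):
  Gamma_p = [[5.3319, 1.5405], [1.5405, 5.3319]]
  r_p     = [1.5405, -1.6367]
Written out:
  5.3319 phi_1 + 1.5405 phi_2 = 1.5405
  1.5405 phi_1 + 5.3319 phi_2 = -1.6367
Solve by Cramer's rule:
  det = gamma(0)^2 - gamma(1)^2 = (5.3319)^2 - (1.5405)^2 = 28.42915761 - 2.37314025 = 26.05601736
  phi_hat_1 = [gamma(1) gamma(0) - gamma(1) gamma(2)] / det = [(1.5405)(5.3319) - (1.5405)(-1.6367)] / 26.05601736 = 10.7351283 / 26.05601736 = 0.412
  phi_hat_2 = [gamma(0) gamma(2) - gamma(1)^2] / det = [(5.3319)(-1.6367) - (1.5405)^2] / 26.05601736 = -11.09986098 / 26.05601736 = -0.426
So phi_hat = [0.4120, -0.4260].
Therefore phi_hat_2 = -0.4260.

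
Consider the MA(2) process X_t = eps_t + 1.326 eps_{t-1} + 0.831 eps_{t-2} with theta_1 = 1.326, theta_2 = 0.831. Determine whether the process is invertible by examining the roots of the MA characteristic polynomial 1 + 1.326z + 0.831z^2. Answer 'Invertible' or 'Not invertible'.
\text{Invertible}

The MA(q) characteristic polynomial is P(z) = 1 + 1.326z + 0.831z^2.
Invertibility requires all roots to lie outside the unit circle, i.e. |z| > 1 for every root.
Set 1 + (1.326) z + (0.831) z^2 = 0, i.e. a z^2 + b z + c = 0 with a = 0.831, b = 1.326, c = 1.
Discriminant D = b^2 - 4ac = (1.326)^2 - 4*(0.831)*1 = 1.758276 - (3.324) = -1.565724.
D < 0, so the roots are the complex-conjugate pair z = (-b +/- i sqrt(-D)) / (2a) = -0.7978 +/- 0.7529i.
For a conjugate pair |z|^2 = z * conj(z) = (product of roots) = c/a = 1/(0.831) = 1.203369, so |z| = sqrt(1.203369) = 1.097 for both roots.
Moduli of all roots: 1.0970, 1.0970.
All moduli strictly greater than 1? Yes.
Verdict: Invertible.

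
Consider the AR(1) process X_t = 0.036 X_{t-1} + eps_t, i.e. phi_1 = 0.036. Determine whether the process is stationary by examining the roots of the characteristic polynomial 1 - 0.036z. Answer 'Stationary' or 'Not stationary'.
\text{Stationary}

The AR(p) characteristic polynomial is P(z) = 1 - 0.036z.
Stationarity requires all roots to lie outside the unit circle, i.e. |z| > 1 for every root.
This is linear in z: 1 + (-0.036) z = 0  =>  z = -1/(-0.036) = 27.777778,  |z| = 27.777778.
Moduli of all roots: 27.7778.
All moduli strictly greater than 1? Yes.
Verdict: Stationary.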